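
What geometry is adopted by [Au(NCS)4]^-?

square planar

Summing ligand charges against the −1 overall charge gives an oxidation state of +3 for gold.
Group 11 minus oxidation state 3 gives a d⁸ configuration.
Coordination number: 4.
A 5d d⁸ ion has a large crystal-field splitting; square planar leaves the high-energy d_{x²−y²} orbital empty and maximises CFSE.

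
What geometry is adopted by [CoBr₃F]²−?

tetrahedral

Ligand charges: each bromide is −1; each fluoride is −1. With an overall charge of −2 the cobalt centre must be in the +2 oxidation state.
Cobalt is a group-9 element; Co(II) is therefore d⁷.
With 4 monodentate ligands the coordination number is 4.
Bromide and fluoride are weak-field ligands.
For a high-spin 3d d⁷ ion with weak-field ligands the small Δₜ gives little square-planar CFSE advantage, so four ligands adopt the sterically favoured tetrahedral geometry.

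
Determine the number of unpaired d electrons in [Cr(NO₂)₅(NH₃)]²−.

Each nitro (N-bound nitrite) is −1; ammonia is neutral; balancing the −2 overall charge requires Cr(III).
Group 6 minus oxidation state 3 gives a d³ configuration.
In an octahedral field the d³ configuration is t₂g³e_g⁰ (only one arrangement possible), giving 3 unpaired electrons.

3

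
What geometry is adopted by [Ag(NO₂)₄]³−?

tetrahedral

Summing ligand charges against the −3 overall charge gives an oxidation state of +1 for silver.
Group 11 minus oxidation state 1 gives a d¹⁰ configuration.
Coordination number: 4.
A d¹⁰ ion has no crystal-field stabilisation preference between square planar and tetrahedral, so four ligands adopt the sterically favoured tetrahedral geometry.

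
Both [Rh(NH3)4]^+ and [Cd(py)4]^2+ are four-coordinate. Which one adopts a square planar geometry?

For [Rh(NH3)4]^+: Ligand charges: ammonia is neutral. With an overall charge of +1 the rhodium centre must be in the +1 oxidation state. Rh sits in group 9, so the d-electron count is 9 − 1 = 8. A 4d d⁸ ion has a large crystal-field splitting; square planar leaves the high-energy d_{x²−y²} orbital empty and maximises CFSE. → square planar.
For [Cd(py)4]^2+: Pyridine is neutral; balancing the +2 overall charge requires Cd(II). Cadmium is a group-12 element; Cd(II) is therefore d¹⁰. A d¹⁰ ion has no crystal-field stabilisation preference between square planar and tetrahedral, so four ligands adopt the sterically favoured tetrahedral geometry. → tetrahedral.

[Rh(NH3)4]^+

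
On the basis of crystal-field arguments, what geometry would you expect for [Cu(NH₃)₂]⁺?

linear

Ammonia is neutral; balancing the +1 overall charge requires Cu(I).
Copper is a group-11 element; Cu(I) is therefore d¹⁰.
With 2 monodentate ligands the coordination number is 2.
A d¹⁰ ion with only two ligands adopts a linear arrangement (sp hybridisation; no CFSE preference).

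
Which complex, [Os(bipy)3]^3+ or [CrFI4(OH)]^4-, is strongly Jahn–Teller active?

[CrFI4(OH)]^4-

[Os(bipy)3]^3+: 2,2′-bipyridine is neutral; balancing the +3 overall charge requires Os(III). Group 8 minus oxidation state 3 gives a d⁵ configuration. A 5d ion has a large Δₒ and is invariably low-spin. The d⁵ configuration leaves the e_g set evenly filled (or empty) — no strong Jahn–Teller driving force.
[CrFI4(OH)]^4-: Ligand charges: each fluoride is −1; each iodide is −1; each hydroxide is −1. With an overall charge of −4 the chromium centre must be in the +2 oxidation state. Group 6 minus oxidation state 2 gives a d⁴ configuration. Fluoride, hydroxide, and iodide are weak-field ligands for a first-row metal, so the complex is high-spin. The t₂g³e_g¹ (high-spin) configuration has an unevenly filled e_g set; the Jahn–Teller theorem predicts a tetragonal distortion (typically axial elongation) to lift the degeneracy.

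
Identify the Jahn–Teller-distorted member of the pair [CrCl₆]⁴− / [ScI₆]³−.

[CrCl₆]⁴−: Each chloride is −1; balancing the −4 overall charge requires Cr(II). Group 6 minus oxidation state 2 gives a d⁴ configuration. Chloride is a weak-field ligand for a first-row metal, so the complex is high-spin. The t₂g³e_g¹ (high-spin) configuration has an unevenly filled e_g set; the Jahn–Teller theorem predicts a tetragonal distortion (typically axial elongation) to lift the degeneracy.
[ScI₆]³−: Each iodide is −1; balancing the −3 overall charge requires Sc(III). Scandium is a group-3 element; Sc(III) is therefore d⁰. The d⁰ configuration leaves the e_g set evenly filled (or empty) — no strong Jahn–Teller driving force.

[CrCl₆]⁴−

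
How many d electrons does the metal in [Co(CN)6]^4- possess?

d7

Summing ligand charges against the −4 overall charge gives an oxidation state of +2 for cobalt.
Cobalt is a group-9 element; Co(II) is therefore d⁷.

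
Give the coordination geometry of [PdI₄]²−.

Each iodide is −1; balancing the −2 overall charge requires Pd(II).
Pd sits in group 10, so the d-electron count is 10 − 2 = 8.
Coordination number: 4.
A 4d d⁸ ion has a large crystal-field splitting; square planar leaves the high-energy d_{x²−y²} orbital empty and maximises CFSE.

square planar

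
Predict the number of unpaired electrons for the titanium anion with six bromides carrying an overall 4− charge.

Each bromide is −1; balancing the −4 overall charge requires Ti(II).
Group 4 minus oxidation state 2 gives a d² configuration.
In an octahedral field the d² configuration is t₂g²e_g⁰ (only one arrangement possible), giving 2 unpaired electrons.

2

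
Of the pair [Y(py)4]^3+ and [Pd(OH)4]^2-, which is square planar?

For [Y(py)4]^3+: Summing ligand charges against the +3 overall charge gives an oxidation state of +3 for yttrium. Group 3 minus oxidation state 3 gives a d⁰ configuration. A d⁰ ion has no crystal-field stabilisation preference between square planar and tetrahedral, so four ligands adopt the sterically favoured tetrahedral geometry. → tetrahedral.
For [Pd(OH)4]^2-: Each hydroxide is −1; balancing the −2 overall charge requires Pd(II). Pd sits in group 10, so the d-electron count is 10 − 2 = 8. A 4d d⁸ ion has a large crystal-field splitting; square planar leaves the high-energy d_{x²−y²} orbital empty and maximises CFSE. → square planar.

[Pd(OH)4]^2-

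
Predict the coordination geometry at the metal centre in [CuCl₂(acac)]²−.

tetrahedral

Summing ligand charges against the −2 overall charge gives an oxidation state of +1 for copper.
Group 11 minus oxidation state 1 gives a d¹⁰ configuration.
Counting donor atoms: 2×chloride (monodentate) → 2 donors; 1×acetylacetonate (bidentate) → 2 donors. Coordination number = 4.
A d¹⁰ ion has no crystal-field stabilisation preference between square planar and tetrahedral, so four ligands adopt the sterically favoured tetrahedral geometry.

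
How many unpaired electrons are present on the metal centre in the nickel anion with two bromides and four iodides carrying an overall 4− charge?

2

Each bromide is −1; each iodide is −1; balancing the −4 overall charge requires Ni(II).
Nickel is a group-10 element; Ni(II) is therefore d⁸.
In an octahedral field the d⁸ configuration is t₂g⁶e_g² (only one arrangement possible), giving 2 unpaired electrons.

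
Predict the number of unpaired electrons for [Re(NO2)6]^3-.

Ligand charges: each nitro (N-bound nitrite) is −1. With an overall charge of −3 the rhenium centre must be in the +3 oxidation state.
Rhenium is a group-7 element; Re(III) is therefore d⁴.
The spin state decides the count: a 5d ion has a large Δₒ and is invariably low-spin.
An octahedral low-spin d⁴ ion is t₂g⁴e_g⁰, giving 2 unpaired electrons.

2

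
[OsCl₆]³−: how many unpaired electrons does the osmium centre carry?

1 unpaired electron

Each chloride is −1; balancing the −3 overall charge requires Os(III).
Group 8 minus oxidation state 3 gives a d⁵ configuration.
The spin state decides the count: a 5d ion has a large Δₒ and is invariably low-spin.
An octahedral low-spin d⁵ ion is t₂g⁵e_g⁰, giving 1 unpaired electron.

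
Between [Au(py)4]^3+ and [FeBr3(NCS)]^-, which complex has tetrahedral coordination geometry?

For [Au(py)4]^3+: Pyridine is neutral; balancing the +3 overall charge requires Au(III). Au sits in group 11, so the d-electron count is 11 − 3 = 8. A 5d d⁸ ion has a large crystal-field splitting; square planar leaves the high-energy d_{x²−y²} orbital empty and maximises CFSE. → square planar.
For [FeBr3(NCS)]^-: Ligand charges: each bromide is −1; each isothiocyanate is −1. With an overall charge of −1 the iron centre must be in the +3 oxidation state. Group 8 minus oxidation state 3 gives a d⁵ configuration. A high-spin d⁵ ion has zero CFSE in either geometry, so four ligands adopt the sterically favoured tetrahedral geometry. → tetrahedral.

[FeBr3(NCS)]^-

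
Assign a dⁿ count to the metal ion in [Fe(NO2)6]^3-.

Ligand charges: each nitro (N-bound nitrite) is −1. With an overall charge of −3 the iron centre must be in the +3 oxidation state.
Fe sits in group 8, so the d-electron count is 8 − 3 = 5.

d5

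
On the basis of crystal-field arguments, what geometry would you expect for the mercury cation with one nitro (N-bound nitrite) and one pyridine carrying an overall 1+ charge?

linear

Ligand charges: each nitro (N-bound nitrite) is −1; pyridine is neutral. With an overall charge of +1 the mercury centre must be in the +2 oxidation state.
Group 12 minus oxidation state 2 gives a d¹⁰ configuration.
Coordination number: 2.
A d¹⁰ ion with only two ligands adopts a linear arrangement (sp hybridisation; no CFSE preference).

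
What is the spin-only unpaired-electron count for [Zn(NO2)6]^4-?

Ligand charges: each nitro (N-bound nitrite) is −1. With an overall charge of −4 the zinc centre must be in the +2 oxidation state.
Zn sits in group 12, so the d-electron count is 12 − 2 = 10.
In an octahedral field the d¹⁰ configuration is t₂g⁶e_g⁴, giving 0 unpaired electrons.

0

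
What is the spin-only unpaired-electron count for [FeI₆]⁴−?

4

Summing ligand charges against the −4 overall charge gives an oxidation state of +2 for iron.
Fe sits in group 8, so the d-electron count is 8 − 2 = 6.
The spin state decides the count: Iodide is a weak-field ligand for a first-row metal, so the complex is high-spin.
An octahedral high-spin d⁶ ion is t₂g⁴e_g², giving 4 unpaired electrons.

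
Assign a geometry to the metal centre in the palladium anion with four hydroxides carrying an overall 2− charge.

Summing ligand charges against the −2 overall charge gives an oxidation state of +2 for palladium.
Group 10 minus oxidation state 2 gives a d⁸ configuration.
With 4 monodentate ligands the coordination number is 4.
A 4d d⁸ ion has a large crystal-field splitting; square planar leaves the high-energy d_{x²−y²} orbital empty and maximises CFSE.

square planar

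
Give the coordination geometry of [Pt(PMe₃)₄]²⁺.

Trimethylphosphine is neutral; balancing the +2 overall charge requires Pt(II).
Pt sits in group 10, so the d-electron count is 10 − 2 = 8.
With 4 monodentate ligands the coordination number is 4.
A 5d d⁸ ion has a large crystal-field splitting; square planar leaves the high-energy d_{x²−y²} orbital empty and maximises CFSE.

square planar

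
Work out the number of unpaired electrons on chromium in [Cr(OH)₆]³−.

Each hydroxide is −1; balancing the −3 overall charge requires Cr(III).
Cr sits in group 6, so the d-electron count is 6 − 3 = 3.
In an octahedral field the d³ configuration is t₂g³e_g⁰ (only one arrangement possible), giving 3 unpaired electrons.

3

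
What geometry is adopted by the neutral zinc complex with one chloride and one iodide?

linear

Summing ligand charges against the 0 overall charge gives an oxidation state of +2 for zinc.
Zn sits in group 12, so the d-electron count is 12 − 2 = 10.
Coordination number: 2.
A d¹⁰ ion with only two ligands adopts a linear arrangement (sp hybridisation; no CFSE preference).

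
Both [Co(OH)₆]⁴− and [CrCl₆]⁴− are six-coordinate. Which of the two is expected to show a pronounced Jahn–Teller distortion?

[Co(OH)₆]⁴−: Each hydroxide is −1; balancing the −4 overall charge requires Co(II). Co sits in group 9, so the d-electron count is 9 − 2 = 7. Hydroxide is a weak-field ligand for a first-row metal, so the complex is high-spin. The d⁷ configuration leaves the e_g set evenly filled (or empty) — no strong Jahn–Teller driving force.
[CrCl₆]⁴−: Each chloride is −1; balancing the −4 overall charge requires Cr(II). Chromium is a group-6 element; Cr(II) is therefore d⁴. Chloride is a weak-field ligand for a first-row metal, so the complex is high-spin. The t₂g³e_g¹ (high-spin) configuration has an unevenly filled e_g set; the Jahn–Teller theorem predicts a tetragonal distortion (typically axial elongation) to lift the degeneracy.

[CrCl₆]⁴−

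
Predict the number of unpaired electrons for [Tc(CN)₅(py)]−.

3 unpaired electrons

Summing ligand charges against the −1 overall charge gives an oxidation state of +4 for technetium.
Technetium is a group-7 element; Tc(IV) is therefore d³.
In an octahedral field the d³ configuration is t₂g³e_g⁰ (only one arrangement possible), giving 3 unpaired electrons.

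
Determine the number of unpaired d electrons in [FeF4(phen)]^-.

5 unpaired electrons

Ligand charges: each fluoride is −1; 1,10-phenanthroline is neutral. With an overall charge of −1 the iron centre must be in the +3 oxidation state.
Group 8 minus oxidation state 3 gives a d⁵ configuration.
Counting donor atoms: 4×fluoride (monodentate) → 4 donors; 1×1,10-phenanthroline (bidentate) → 2 donors. Coordination number = 6.
The spin state decides the count: Fluoride is a weak-field ligand for a first-row metal, so the complex is high-spin.
An octahedral high-spin d⁵ ion is t₂g³e_g², giving 5 unpaired electrons.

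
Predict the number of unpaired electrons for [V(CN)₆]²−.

Each cyanide is −1; balancing the −2 overall charge requires V(IV).
Group 5 minus oxidation state 4 gives a d¹ configuration.
In an octahedral field the d¹ configuration is t₂g¹e_g⁰ (only one arrangement possible), giving 1 unpaired electron.

1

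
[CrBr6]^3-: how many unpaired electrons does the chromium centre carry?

Summing ligand charges against the −3 overall charge gives an oxidation state of +3 for chromium.
Chromium is a group-6 element; Cr(III) is therefore d³.
In an octahedral field the d³ configuration is t₂g³e_g⁰ (only one arrangement possible), giving 3 unpaired electrons.

3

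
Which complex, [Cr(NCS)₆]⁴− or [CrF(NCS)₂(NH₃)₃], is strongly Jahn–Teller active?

[Cr(NCS)₆]⁴−: Summing ligand charges against the −4 overall charge gives an oxidation state of +2 for chromium. Cr sits in group 6, so the d-electron count is 6 − 2 = 4. Isothiocyanate is a weak-field ligand for a first-row metal, so the complex is high-spin. The t₂g³e_g¹ (high-spin) configuration has an unevenly filled e_g set; the Jahn–Teller theorem predicts a tetragonal distortion (typically axial elongation) to lift the degeneracy.
[CrF(NCS)₂(NH₃)₃]: Ligand charges: each fluoride is −1; each isothiocyanate is −1; ammonia is neutral. With an overall charge of 0 the chromium centre must be in the +3 oxidation state. Group 6 minus oxidation state 3 gives a d³ configuration. The d³ configuration leaves the e_g set evenly filled (or empty) — no strong Jahn–Teller driving force.

[Cr(NCS)₆]⁴−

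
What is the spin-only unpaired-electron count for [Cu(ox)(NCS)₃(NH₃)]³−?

Summing ligand charges against the −3 overall charge gives an oxidation state of +2 for copper.
Copper is a group-11 element; Cu(II) is therefore d⁹.
Counting donor atoms: 1×oxalate (bidentate) → 2 donors; 3×isothiocyanate (monodentate) → 3 donors; 1×ammonia (monodentate) → 1 donor. Coordination number = 6.
In an octahedral field the d⁹ configuration is t₂g⁶e_g³ (only one arrangement possible), giving 1 unpaired electron.

1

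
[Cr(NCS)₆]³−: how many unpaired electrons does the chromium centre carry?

Ligand charges: each isothiocyanate is −1. With an overall charge of −3 the chromium centre must be in the +3 oxidation state.
Chromium is a group-6 element; Cr(III) is therefore d³.
In an octahedral field the d³ configuration is t₂g³e_g⁰ (only one arrangement possible), giving 3 unpaired electrons.

3 unpaired electrons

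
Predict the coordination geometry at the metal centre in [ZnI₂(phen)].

Summing ligand charges against the 0 overall charge gives an oxidation state of +2 for zinc.
Zn sits in group 12, so the d-electron count is 12 − 2 = 10.
Counting donor atoms: 2×iodide (monodentate) → 2 donors; 1×1,10-phenanthroline (bidentate) → 2 donors. Coordination number = 4.
A d¹⁰ ion has no crystal-field stabilisation preference between square planar and tetrahedral, so four ligands adopt the sterically favoured tetrahedral geometry.

tetrahedral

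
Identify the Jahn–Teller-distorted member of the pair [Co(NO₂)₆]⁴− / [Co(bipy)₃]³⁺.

[Co(NO₂)₆]⁴−

[Co(NO₂)₆]⁴−: Ligand charges: each nitro (N-bound nitrite) is −1. With an overall charge of −4 the cobalt centre must be in the +2 oxidation state. Group 9 minus oxidation state 2 gives a d⁷ configuration. Nitro (N-bound nitrite) is a strong-field ligand (high in the spectrochemical series) for a first-row metal, so the complex is low-spin. The t₂g⁶e_g¹ (low-spin) configuration has an unevenly filled e_g set; the Jahn–Teller theorem predicts a tetragonal distortion (typically axial elongation) to lift the degeneracy.
[Co(bipy)₃]³⁺: 2,2′-bipyridine is neutral; balancing the +3 overall charge requires Co(III). Cobalt is a group-9 element; Co(III) is therefore d⁶. Co(III) has an exceptionally large octahedral splitting and is low-spin with essentially every ligand except fluoride. The d⁶ configuration leaves the e_g set evenly filled (or empty) — no strong Jahn–Teller driving force.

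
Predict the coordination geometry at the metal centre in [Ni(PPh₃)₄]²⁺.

square planar

Summing ligand charges against the +2 overall charge gives an oxidation state of +2 for nickel.
Ni sits in group 10, so the d-electron count is 10 − 2 = 8.
With 4 monodentate ligands the coordination number is 4.
Triphenylphosphine is a strong-field ligand (high in the spectrochemical series).
A 3d d⁸ ion with strong-field ligands gains enough CFSE to favour square planar over tetrahedral.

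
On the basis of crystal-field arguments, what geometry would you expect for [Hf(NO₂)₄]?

Ligand charges: each nitro (N-bound nitrite) is −1. With an overall charge of 0 the hafnium centre must be in the +4 oxidation state.
Group 4 minus oxidation state 4 gives a d⁰ configuration.
Coordination number: 4.
A d⁰ ion has no crystal-field stabilisation preference between square planar and tetrahedral, so four ligands adopt the sterically favoured tetrahedral geometry.

tetrahedral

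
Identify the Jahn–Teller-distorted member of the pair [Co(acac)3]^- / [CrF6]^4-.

[CrF6]^4-

[Co(acac)3]^-: Each acetylacetonate is −1; balancing the −1 overall charge requires Co(II). Cobalt is a group-9 element; Co(II) is therefore d⁷. Acetylacetonate is a weak-field ligand for a first-row metal, so the complex is high-spin. The d⁷ configuration leaves the e_g set evenly filled (or empty) — no strong Jahn–Teller driving force.
[CrF6]^4-: Each fluoride is −1; balancing the −4 overall charge requires Cr(II). Chromium is a group-6 element; Cr(II) is therefore d⁴. Fluoride is a weak-field ligand for a first-row metal, so the complex is high-spin. The t₂g³e_g¹ (high-spin) configuration has an unevenly filled e_g set; the Jahn–Teller theorem predicts a tetragonal distortion (typically axial elongation) to lift the degeneracy.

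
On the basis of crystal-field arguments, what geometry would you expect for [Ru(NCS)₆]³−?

octahedral

Ligand charges: each isothiocyanate is −1. With an overall charge of −3 the ruthenium centre must be in the +3 oxidation state.
Ruthenium is a group-8 element; Ru(III) is therefore d⁵.
Coordination number: 6.
Six donors around a single metal centre give an octahedral coordination sphere.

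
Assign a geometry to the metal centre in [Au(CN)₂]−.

Ligand charges: each cyanide is −1. With an overall charge of −1 the gold centre must be in the +1 oxidation state.
Au sits in group 11, so the d-electron count is 11 − 1 = 10.
With 2 monodentate ligands the coordination number is 2.
A d¹⁰ ion with only two ligands adopts a linear arrangement (sp hybridisation; no CFSE preference).

linear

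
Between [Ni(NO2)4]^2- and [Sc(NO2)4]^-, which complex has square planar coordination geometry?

For [Ni(NO2)4]^2-: Ligand charges: each nitro (N-bound nitrite) is −1. With an overall charge of −2 the nickel centre must be in the +2 oxidation state. Group 10 minus oxidation state 2 gives a d⁸ configuration. Nitro (N-bound nitrite) is a strong-field ligand (high in the spectrochemical series). A 3d d⁸ ion with strong-field ligands gains enough CFSE to favour square planar over tetrahedral. → square planar.
For [Sc(NO2)4]^-: Summing ligand charges against the −1 overall charge gives an oxidation state of +3 for scandium. Group 3 minus oxidation state 3 gives a d⁰ configuration. A d⁰ ion has no crystal-field stabilisation preference between square planar and tetrahedral, so four ligands adopt the sterically favoured tetrahedral geometry. → tetrahedral.

[Ni(NO2)4]^2-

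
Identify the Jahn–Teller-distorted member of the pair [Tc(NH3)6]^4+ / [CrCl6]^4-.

[CrCl6]^4-

[Tc(NH3)6]^4+: Ligand charges: ammonia is neutral. With an overall charge of +4 the technetium centre must be in the +4 oxidation state. Technetium is a group-7 element; Tc(IV) is therefore d³. The d³ configuration leaves the e_g set evenly filled (or empty) — no strong Jahn–Teller driving force.
[CrCl6]^4-: Each chloride is −1; balancing the −4 overall charge requires Cr(II). Group 6 minus oxidation state 2 gives a d⁴ configuration. Chloride is a weak-field ligand for a first-row metal, so the complex is high-spin. The t₂g³e_g¹ (high-spin) configuration has an unevenly filled e_g set; the Jahn–Teller theorem predicts a tetragonal distortion (typically axial elongation) to lift the degeneracy.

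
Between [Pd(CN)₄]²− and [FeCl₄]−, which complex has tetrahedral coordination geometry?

For [Pd(CN)₄]²−: Each cyanide is −1; balancing the −2 overall charge requires Pd(II). Palladium is a group-10 element; Pd(II) is therefore d⁸. A 4d d⁸ ion has a large crystal-field splitting; square planar leaves the high-energy d_{x²−y²} orbital empty and maximises CFSE. → square planar.
For [FeCl₄]−: Each chloride is −1; balancing the −1 overall charge requires Fe(III). Group 8 minus oxidation state 3 gives a d⁵ configuration. A high-spin d⁵ ion has zero CFSE in either geometry, so four ligands adopt the sterically favoured tetrahedral geometry. → tetrahedral.

[FeCl₄]−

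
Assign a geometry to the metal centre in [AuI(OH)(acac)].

square planar

Summing ligand charges against the 0 overall charge gives an oxidation state of +3 for gold.
Group 11 minus oxidation state 3 gives a d⁸ configuration.
Counting donor atoms: 1×iodide (monodentate) → 1 donor; 1×hydroxide (monodentate) → 1 donor; 1×acetylacetonate (bidentate) → 2 donors. Coordination number = 4.
A 5d d⁸ ion has a large crystal-field splitting; square planar leaves the high-energy d_{x²−y²} orbital empty and maximises CFSE.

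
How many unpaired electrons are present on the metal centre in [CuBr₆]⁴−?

1 unpaired electron

Summing ligand charges against the −4 overall charge gives an oxidation state of +2 for copper.
Copper is a group-11 element; Cu(II) is therefore d⁹.
In an octahedral field the d⁹ configuration is t₂g⁶e_g³ (only one arrangement possible), giving 1 unpaired electron.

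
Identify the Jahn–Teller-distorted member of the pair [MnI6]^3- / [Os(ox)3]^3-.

[MnI6]^3-

[MnI6]^3-: Summing ligand charges against the −3 overall charge gives an oxidation state of +3 for manganese. Mn sits in group 7, so the d-electron count is 7 − 3 = 4. Iodide is a weak-field ligand for a first-row metal, so the complex is high-spin. The t₂g³e_g¹ (high-spin) configuration has an unevenly filled e_g set; the Jahn–Teller theorem predicts a tetragonal distortion (typically axial elongation) to lift the degeneracy.
[Os(ox)3]^3-: Each oxalate is −2; balancing the −3 overall charge requires Os(III). Osmium is a group-8 element; Os(III) is therefore d⁵. A 5d ion has a large Δₒ and is invariably low-spin. The d⁵ configuration leaves the e_g set evenly filled (or empty) — no strong Jahn–Teller driving force.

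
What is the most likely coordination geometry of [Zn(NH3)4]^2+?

Summing ligand charges against the +2 overall charge gives an oxidation state of +2 for zinc.
Zn sits in group 12, so the d-electron count is 12 − 2 = 10.
With 4 monodentate ligands the coordination number is 4.
A d¹⁰ ion has no crystal-field stabilisation preference between square planar and tetrahedral, so four ligands adopt the sterically favoured tetrahedral geometry.

tetrahedral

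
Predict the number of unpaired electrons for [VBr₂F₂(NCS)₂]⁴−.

Summing ligand charges against the −4 overall charge gives an oxidation state of +2 for vanadium.
Vanadium is a group-5 element; V(II) is therefore d³.
In an octahedral field the d³ configuration is t₂g³e_g⁰ (only one arrangement possible), giving 3 unpaired electrons.

3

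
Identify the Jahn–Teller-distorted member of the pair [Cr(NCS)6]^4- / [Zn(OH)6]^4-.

[Cr(NCS)6]^4-: Ligand charges: each isothiocyanate is −1. With an overall charge of −4 the chromium centre must be in the +2 oxidation state. Group 6 minus oxidation state 2 gives a d⁴ configuration. Isothiocyanate is a weak-field ligand for a first-row metal, so the complex is high-spin. The t₂g³e_g¹ (high-spin) configuration has an unevenly filled e_g set; the Jahn–Teller theorem predicts a tetragonal distortion (typically axial elongation) to lift the degeneracy.
[Zn(OH)6]^4-: Ligand charges: each hydroxide is −1. With an overall charge of −4 the zinc centre must be in the +2 oxidation state. Zn sits in group 12, so the d-electron count is 12 − 2 = 10. The d¹⁰ configuration leaves the e_g set evenly filled (or empty) — no strong Jahn–Teller driving force.

[Cr(NCS)6]^4-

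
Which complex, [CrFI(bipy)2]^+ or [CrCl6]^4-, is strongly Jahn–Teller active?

[CrFI(bipy)2]^+: Summing ligand charges against the +1 overall charge gives an oxidation state of +3 for chromium. Cr sits in group 6, so the d-electron count is 6 − 3 = 3. The d³ configuration leaves the e_g set evenly filled (or empty) — no strong Jahn–Teller driving force.
[CrCl6]^4-: Each chloride is −1; balancing the −4 overall charge requires Cr(II). Group 6 minus oxidation state 2 gives a d⁴ configuration. Chloride is a weak-field ligand for a first-row metal, so the complex is high-spin. The t₂g³e_g¹ (high-spin) configuration has an unevenly filled e_g set; the Jahn–Teller theorem predicts a tetragonal distortion (typically axial elongation) to lift the degeneracy.

[CrCl6]^4-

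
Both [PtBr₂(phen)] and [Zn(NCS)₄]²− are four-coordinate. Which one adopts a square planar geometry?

For [PtBr₂(phen)]: Summing ligand charges against the 0 overall charge gives an oxidation state of +2 for platinum. Group 10 minus oxidation state 2 gives a d⁸ configuration. A 5d d⁸ ion has a large crystal-field splitting; square planar leaves the high-energy d_{x²−y²} orbital empty and maximises CFSE. → square planar.
For [Zn(NCS)₄]²−: Summing ligand charges against the −2 overall charge gives an oxidation state of +2 for zinc. Zn sits in group 12, so the d-electron count is 12 − 2 = 10. A d¹⁰ ion has no crystal-field stabilisation preference between square planar and tetrahedral, so four ligands adopt the sterically favoured tetrahedral geometry. → tetrahedral.

[PtBr₂(phen)]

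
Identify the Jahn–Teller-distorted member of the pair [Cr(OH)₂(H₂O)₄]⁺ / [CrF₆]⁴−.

[CrF₆]⁴−

[Cr(OH)₂(H₂O)₄]⁺: Summing ligand charges against the +1 overall charge gives an oxidation state of +3 for chromium. Cr sits in group 6, so the d-electron count is 6 − 3 = 3. The d³ configuration leaves the e_g set evenly filled (or empty) — no strong Jahn–Teller driving force.
[CrF₆]⁴−: Summing ligand charges against the −4 overall charge gives an oxidation state of +2 for chromium. Chromium is a group-6 element; Cr(II) is therefore d⁴. Fluoride is a weak-field ligand for a first-row metal, so the complex is high-spin. The t₂g³e_g¹ (high-spin) configuration has an unevenly filled e_g set; the Jahn–Teller theorem predicts a tetragonal distortion (typically axial elongation) to lift the degeneracy.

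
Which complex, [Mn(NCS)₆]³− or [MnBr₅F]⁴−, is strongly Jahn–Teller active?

[Mn(NCS)₆]³−

[Mn(NCS)₆]³−: Summing ligand charges against the −3 overall charge gives an oxidation state of +3 for manganese. Manganese is a group-7 element; Mn(III) is therefore d⁴. Isothiocyanate is a weak-field ligand for a first-row metal, so the complex is high-spin. The t₂g³e_g¹ (high-spin) configuration has an unevenly filled e_g set; the Jahn–Teller theorem predicts a tetragonal distortion (typically axial elongation) to lift the degeneracy.
[MnBr₅F]⁴−: Each bromide is −1; each fluoride is −1; balancing the −4 overall charge requires Mn(II). Manganese is a group-7 element; Mn(II) is therefore d⁵. Bromide and fluoride are weak-field ligands for a first-row metal, so the complex is high-spin. The d⁵ configuration leaves the e_g set evenly filled (or empty) — no strong Jahn–Teller driving force.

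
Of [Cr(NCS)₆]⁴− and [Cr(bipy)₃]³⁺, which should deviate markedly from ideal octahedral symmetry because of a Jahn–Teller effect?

[Cr(NCS)₆]⁴−: Summing ligand charges against the −4 overall charge gives an oxidation state of +2 for chromium. Cr sits in group 6, so the d-electron count is 6 − 2 = 4. Isothiocyanate is a weak-field ligand for a first-row metal, so the complex is high-spin. The t₂g³e_g¹ (high-spin) configuration has an unevenly filled e_g set; the Jahn–Teller theorem predicts a tetragonal distortion (typically axial elongation) to lift the degeneracy.
[Cr(bipy)₃]³⁺: Ligand charges: 2,2′-bipyridine is neutral. With an overall charge of +3 the chromium centre must be in the +3 oxidation state. Chromium is a group-6 element; Cr(III) is therefore d³. The d³ configuration leaves the e_g set evenly filled (or empty) — no strong Jahn–Teller driving force.

[Cr(NCS)₆]⁴−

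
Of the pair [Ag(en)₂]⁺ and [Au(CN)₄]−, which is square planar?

[Au(CN)₄]−

For [Ag(en)₂]⁺: Ethylenediamine is neutral; balancing the +1 overall charge requires Ag(I). Ag sits in group 11, so the d-electron count is 11 − 1 = 10. A d¹⁰ ion has no crystal-field stabilisation preference between square planar and tetrahedral, so four ligands adopt the sterically favoured tetrahedral geometry. → tetrahedral.
For [Au(CN)₄]−: Ligand charges: each cyanide is −1. With an overall charge of −1 the gold centre must be in the +3 oxidation state. Group 11 minus oxidation state 3 gives a d⁸ configuration. A 5d d⁸ ion has a large crystal-field splitting; square planar leaves the high-energy d_{x²−y²} orbital empty and maximises CFSE. → square planar.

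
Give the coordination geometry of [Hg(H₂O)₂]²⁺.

linear

Ligand charges: water is neutral. With an overall charge of +2 the mercury centre must be in the +2 oxidation state.
Hg sits in group 12, so the d-electron count is 12 − 2 = 10.
With 2 monodentate ligands the coordination number is 2.
A d¹⁰ ion with only two ligands adopts a linear arrangement (sp hybridisation; no CFSE preference).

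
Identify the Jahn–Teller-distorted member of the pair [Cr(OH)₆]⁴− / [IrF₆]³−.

[Cr(OH)₆]⁴−

[Cr(OH)₆]⁴−: Each hydroxide is −1; balancing the −4 overall charge requires Cr(II). Chromium is a group-6 element; Cr(II) is therefore d⁴. Hydroxide is a weak-field ligand for a first-row metal, so the complex is high-spin. The t₂g³e_g¹ (high-spin) configuration has an unevenly filled e_g set; the Jahn–Teller theorem predicts a tetragonal distortion (typically axial elongation) to lift the degeneracy.
[IrF₆]³−: Ligand charges: each fluoride is −1. With an overall charge of −3 the iridium centre must be in the +3 oxidation state. Iridium is a group-9 element; Ir(III) is therefore d⁶. A 5d ion has a large Δₒ and is invariably low-spin. The d⁶ configuration leaves the e_g set evenly filled (or empty) — no strong Jahn–Teller driving force.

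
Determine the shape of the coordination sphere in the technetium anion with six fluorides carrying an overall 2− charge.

Each fluoride is −1; balancing the −2 overall charge requires Tc(IV).
Tc sits in group 7, so the d-electron count is 7 − 4 = 3.
With 6 monodentate ligands the coordination number is 6.
Six donors around a single metal centre give an octahedral coordination sphere.

octahedral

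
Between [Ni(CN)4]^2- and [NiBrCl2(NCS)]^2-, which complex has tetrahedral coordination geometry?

[NiBrCl2(NCS)]^2-

For [Ni(CN)4]^2-: Summing ligand charges against the −2 overall charge gives an oxidation state of +2 for nickel. Nickel is a group-10 element; Ni(II) is therefore d⁸. Cyanide is a strong-field ligand (high in the spectrochemical series). A 3d d⁸ ion with strong-field ligands gains enough CFSE to favour square planar over tetrahedral. → square planar.
For [NiBrCl2(NCS)]^2-: Ligand charges: each bromide is −1; each chloride is −1; each isothiocyanate is −1. With an overall charge of −2 the nickel centre must be in the +2 oxidation state. Ni sits in group 10, so the d-electron count is 10 − 2 = 8. Bromide, chloride, and isothiocyanate are weak-field ligands. With weak-field ligands the CFSE gain from square planar is small, so a 3d d⁸ ion takes the sterically preferred tetrahedral geometry. → tetrahedral.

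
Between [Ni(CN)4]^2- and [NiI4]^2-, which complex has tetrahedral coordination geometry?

[NiI4]^2-

For [Ni(CN)4]^2-: Summing ligand charges against the −2 overall charge gives an oxidation state of +2 for nickel. Nickel is a group-10 element; Ni(II) is therefore d⁸. Cyanide is a strong-field ligand (high in the spectrochemical series). A 3d d⁸ ion with strong-field ligands gains enough CFSE to favour square planar over tetrahedral. → square planar.
For [NiI4]^2-: Ligand charges: each iodide is −1. With an overall charge of −2 the nickel centre must be in the +2 oxidation state. Ni sits in group 10, so the d-electron count is 10 − 2 = 8. Iodide is a weak-field ligand. With weak-field ligands the CFSE gain from square planar is small, so a 3d d⁸ ion takes the sterically preferred tetrahedral geometry. → tetrahedral.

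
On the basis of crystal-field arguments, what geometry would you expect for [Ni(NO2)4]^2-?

Each nitro (N-bound nitrite) is −1; balancing the −2 overall charge requires Ni(II).
Group 10 minus oxidation state 2 gives a d⁸ configuration.
Coordination number: 4.
Nitro (N-bound nitrite) is a strong-field ligand (high in the spectrochemical series).
A 3d d⁸ ion with strong-field ligands gains enough CFSE to favour square planar over tetrahedral.

square planar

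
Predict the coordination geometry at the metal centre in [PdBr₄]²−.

square planar

Summing ligand charges against the −2 overall charge gives an oxidation state of +2 for palladium.
Palladium is a group-10 element; Pd(II) is therefore d⁸.
With 4 monodentate ligands the coordination number is 4.
A 4d d⁸ ion has a large crystal-field splitting; square planar leaves the high-energy d_{x²−y²} orbital empty and maximises CFSE.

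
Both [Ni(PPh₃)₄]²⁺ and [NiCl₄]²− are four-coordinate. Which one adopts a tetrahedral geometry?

For [Ni(PPh₃)₄]²⁺: Summing ligand charges against the +2 overall charge gives an oxidation state of +2 for nickel. Nickel is a group-10 element; Ni(II) is therefore d⁸. Triphenylphosphine is a strong-field ligand (high in the spectrochemical series). A 3d d⁸ ion with strong-field ligands gains enough CFSE to favour square planar over tetrahedral. → square planar.
For [NiCl₄]²−: Ligand charges: each chloride is −1. With an overall charge of −2 the nickel centre must be in the +2 oxidation state. Group 10 minus oxidation state 2 gives a d⁸ configuration. Chloride is a weak-field ligand. With weak-field ligands the CFSE gain from square planar is small, so a 3d d⁸ ion takes the sterically preferred tetrahedral geometry. → tetrahedral.

[NiCl₄]²−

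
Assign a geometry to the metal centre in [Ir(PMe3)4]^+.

Summing ligand charges against the +1 overall charge gives an oxidation state of +1 for iridium.
Group 9 minus oxidation state 1 gives a d⁸ configuration.
Coordination number: 4.
A 5d d⁸ ion has a large crystal-field splitting; square planar leaves the high-energy d_{x²−y²} orbital empty and maximises CFSE.

square planar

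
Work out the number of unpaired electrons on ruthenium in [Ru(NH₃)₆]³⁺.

Ligand charges: ammonia is neutral. With an overall charge of +3 the ruthenium centre must be in the +3 oxidation state.
Ruthenium is a group-8 element; Ru(III) is therefore d⁵.
The spin state decides the count: a 4d ion has a large Δₒ and is invariably low-spin.
An octahedral low-spin d⁵ ion is t₂g⁵e_g⁰, giving 1 unpaired electron.

1 unpaired electron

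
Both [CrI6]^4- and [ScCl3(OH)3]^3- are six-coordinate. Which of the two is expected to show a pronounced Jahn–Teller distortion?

[CrI6]^4-

[CrI6]^4-: Ligand charges: each iodide is −1. With an overall charge of −4 the chromium centre must be in the +2 oxidation state. Cr sits in group 6, so the d-electron count is 6 − 2 = 4. Iodide is a weak-field ligand for a first-row metal, so the complex is high-spin. The t₂g³e_g¹ (high-spin) configuration has an unevenly filled e_g set; the Jahn–Teller theorem predicts a tetragonal distortion (typically axial elongation) to lift the degeneracy.
[ScCl3(OH)3]^3-: Each chloride is −1; each hydroxide is −1; balancing the −3 overall charge requires Sc(III). Sc sits in group 3, so the d-electron count is 3 − 3 = 0. The d⁰ configuration leaves the e_g set evenly filled (or empty) — no strong Jahn–Teller driving force.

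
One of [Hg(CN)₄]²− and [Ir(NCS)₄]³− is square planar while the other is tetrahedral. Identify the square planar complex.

For [Hg(CN)₄]²−: Ligand charges: each cyanide is −1. With an overall charge of −2 the mercury centre must be in the +2 oxidation state. Group 12 minus oxidation state 2 gives a d¹⁰ configuration. A d¹⁰ ion has no crystal-field stabilisation preference between square planar and tetrahedral, so four ligands adopt the sterically favoured tetrahedral geometry. → tetrahedral.
For [Ir(NCS)₄]³−: Ligand charges: each isothiocyanate is −1. With an overall charge of −3 the iridium centre must be in the +1 oxidation state. Group 9 minus oxidation state 1 gives a d⁸ configuration. A 5d d⁸ ion has a large crystal-field splitting; square planar leaves the high-energy d_{x²−y²} orbital empty and maximises CFSE. → square planar.

[Ir(NCS)₄]³−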